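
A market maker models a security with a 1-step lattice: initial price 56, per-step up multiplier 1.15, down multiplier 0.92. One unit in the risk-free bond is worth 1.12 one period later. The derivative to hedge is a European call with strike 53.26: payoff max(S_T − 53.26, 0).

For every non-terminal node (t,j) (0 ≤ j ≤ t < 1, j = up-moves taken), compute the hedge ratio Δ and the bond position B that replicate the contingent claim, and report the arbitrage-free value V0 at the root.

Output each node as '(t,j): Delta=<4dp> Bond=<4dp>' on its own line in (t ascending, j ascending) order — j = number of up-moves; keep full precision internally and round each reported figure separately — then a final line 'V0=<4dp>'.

Risk-neutral probability p* = (R−d)/(u−d) = (1.12−0.92)/(1.15−0.92) = 0.8696.
At expiry t=1: V(1,0)=0.0000, V(1,1)=11.1400
(0,0): S=56.0000. Δ = (V_up−V_dn)/(S_up−S_dn) = (11.1400−0.0000)/(64.4000−51.5200) = 0.8649. V = [p*·11.1400 + (1−p*)·0.0000]/1.12 = 8.6491. B = V − Δ·S = -39.7857.
Each (Δ,B) replicates both successor values, so the strategy is self-financing and V0 is arbitrage-free.

(0,0): Delta=0.8649 Bond=-39.7857
V0=8.6491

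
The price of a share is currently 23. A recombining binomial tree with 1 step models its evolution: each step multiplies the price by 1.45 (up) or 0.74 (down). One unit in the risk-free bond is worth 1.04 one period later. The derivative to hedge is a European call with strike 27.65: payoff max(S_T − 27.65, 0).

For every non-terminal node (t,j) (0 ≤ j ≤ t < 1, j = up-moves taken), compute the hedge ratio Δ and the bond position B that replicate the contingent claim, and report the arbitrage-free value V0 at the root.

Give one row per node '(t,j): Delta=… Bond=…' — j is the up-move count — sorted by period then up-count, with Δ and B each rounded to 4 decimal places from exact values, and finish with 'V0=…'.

Under the risk-neutral measure, an up-move has probability p* = (R−d)/(u−d) = 0.4225 and values discount at R = 1.04.
Terminal values V(1,·): V(1,0)=0.0000, V(1,1)=5.7000
(0,0): S=23.0000. Δ = (V_up−V_dn)/(S_up−S_dn) = (5.7000−0.0000)/(33.3500−17.0200) = 0.3491. V = [p*·5.7000 + (1−p*)·0.0000]/1.04 = 2.3158. B = V − Δ·S = -5.7124.
Self-financing check: at every node Δ·S+B equals the discounted successor values.

(0,0): Delta=0.3491 Bond=-5.7124
V0=2.3158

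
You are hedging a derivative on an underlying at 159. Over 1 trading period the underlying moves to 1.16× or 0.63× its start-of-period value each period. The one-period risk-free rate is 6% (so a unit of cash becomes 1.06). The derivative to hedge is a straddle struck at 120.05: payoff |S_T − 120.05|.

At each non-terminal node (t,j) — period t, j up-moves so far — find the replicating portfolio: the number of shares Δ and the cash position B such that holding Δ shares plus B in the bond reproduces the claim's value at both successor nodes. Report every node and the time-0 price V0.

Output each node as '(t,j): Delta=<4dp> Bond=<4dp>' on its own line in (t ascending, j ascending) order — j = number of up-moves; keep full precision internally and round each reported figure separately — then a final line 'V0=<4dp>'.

No-arbitrage ⇒ martingale measure with p* = (R−d)/(u−d) = 0.8113.
At expiry t=1: V(1,0)=19.8800, V(1,1)=64.3900
Node (0,0) S=159.0000: V=(p*·64.3900+(1−p*)·19.8800)/1.06=52.8225; Δ=(64.3900−19.8800)/(184.4400−100.1700)=0.5282; B=V−Δ·S=-31.1586
The time-0 hedge costs 52.8225, which is the no-arbitrage price.

(0,0): Delta=0.5282 Bond=-31.1586
V0=52.8225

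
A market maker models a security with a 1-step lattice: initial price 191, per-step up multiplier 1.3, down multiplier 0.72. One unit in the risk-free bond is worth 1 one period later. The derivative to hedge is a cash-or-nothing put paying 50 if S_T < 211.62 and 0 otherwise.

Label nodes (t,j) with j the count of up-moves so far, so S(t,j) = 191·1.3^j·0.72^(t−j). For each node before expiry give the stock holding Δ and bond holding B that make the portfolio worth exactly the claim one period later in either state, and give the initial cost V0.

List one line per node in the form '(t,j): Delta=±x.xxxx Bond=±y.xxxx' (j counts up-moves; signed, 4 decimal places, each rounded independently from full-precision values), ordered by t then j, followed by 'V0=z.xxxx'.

No-arbitrage ⇒ martingale measure with p* = (R−d)/(u−d) = 0.4828.
Terminal values V(1,·): V(1,0)=50.0000, V(1,1)=0.0000
  t=0,j=0: stock 191.0000 → up 248.3000 (V=0.0000), down 137.5200 (V=50.0000). Price 25.8621; hedge Δ=-0.4513, bond B=112.0690.
The time-0 hedge costs 25.8621, which is the no-arbitrage price.

(0,0): Delta=-0.4513 Bond=112.0690
V0=25.8621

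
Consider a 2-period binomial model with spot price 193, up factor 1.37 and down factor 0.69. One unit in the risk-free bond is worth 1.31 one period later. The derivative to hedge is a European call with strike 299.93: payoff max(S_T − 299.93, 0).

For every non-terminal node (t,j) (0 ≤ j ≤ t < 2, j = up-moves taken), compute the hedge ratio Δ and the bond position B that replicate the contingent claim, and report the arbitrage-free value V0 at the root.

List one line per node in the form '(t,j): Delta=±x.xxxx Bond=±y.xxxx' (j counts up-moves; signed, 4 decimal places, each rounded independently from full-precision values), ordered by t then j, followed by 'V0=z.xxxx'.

(0,0): Delta=0.3305 Bond=-33.5931
(1,0): Delta=0.0000 Bond=0.0000
(1,1): Delta=0.3466 Bond=-48.2657
V0=30.1851

Under the risk-neutral measure, an up-move has probability p* = (R−d)/(u−d) = 0.9118 and values discount at R = 1.31.
Payoff layer (t=2): V(2,0)=0.0000, V(2,1)=0.0000, V(2,2)=62.3117
Node (1,0) S=133.1700: V=(p*·0.0000+(1−p*)·0.0000)/1.31=0.0000; Δ=(0.0000−0.0000)/(182.4429−91.8873)=0.0000; B=V−Δ·S=0.0000
Node (1,1) S=264.4100: V=(p*·62.3117+(1−p*)·0.0000)/1.31=43.3692; Δ=(62.3117−0.0000)/(362.2417−182.4429)=0.3466; B=V−Δ·S=-48.2657
Node (0,0) S=193.0000: V=(p*·43.3692+(1−p*)·0.0000)/1.31=30.1851; Δ=(43.3692−0.0000)/(264.4100−133.1700)=0.3305; B=V−Δ·S=-33.5931
Each (Δ,B) replicates both successor values, so the strategy is self-financing and V0 is arbitrage-free.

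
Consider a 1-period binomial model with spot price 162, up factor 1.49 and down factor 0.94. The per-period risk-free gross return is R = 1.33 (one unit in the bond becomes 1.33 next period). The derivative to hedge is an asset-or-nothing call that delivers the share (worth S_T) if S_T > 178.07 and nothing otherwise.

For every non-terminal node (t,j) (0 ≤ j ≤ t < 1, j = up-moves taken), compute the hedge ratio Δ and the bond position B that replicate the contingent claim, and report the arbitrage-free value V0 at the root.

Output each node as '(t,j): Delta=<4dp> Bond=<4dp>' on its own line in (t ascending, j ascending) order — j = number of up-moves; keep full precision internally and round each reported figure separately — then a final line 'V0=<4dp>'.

(0,0): Delta=2.7091 Bond=-310.1807
V0=128.6920

No-arbitrage ⇒ martingale measure with p* = (R−d)/(u−d) = 0.7091.
Payoff layer (t=1): V(1,0)=0.0000, V(1,1)=241.3800
(0,0): S=162.0000. Δ = (V_up−V_dn)/(S_up−S_dn) = (241.3800−0.0000)/(241.3800−152.2800) = 2.7091. V = [p*·241.3800 + (1−p*)·0.0000]/1.33 = 128.6920. B = V − Δ·S = -310.1807.
The time-0 hedge costs 128.6920, which is the no-arbitrage price.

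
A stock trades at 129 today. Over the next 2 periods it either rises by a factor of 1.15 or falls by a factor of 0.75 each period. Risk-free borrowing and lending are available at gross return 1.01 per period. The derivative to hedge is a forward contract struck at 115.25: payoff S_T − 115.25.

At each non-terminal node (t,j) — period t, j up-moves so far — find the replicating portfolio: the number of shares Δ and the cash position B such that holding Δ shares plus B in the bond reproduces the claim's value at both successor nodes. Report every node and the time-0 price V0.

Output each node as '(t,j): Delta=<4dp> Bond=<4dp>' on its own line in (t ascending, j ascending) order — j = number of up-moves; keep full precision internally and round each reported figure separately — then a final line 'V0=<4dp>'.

(0,0): Delta=1.0000 Bond=-112.9791
(1,0): Delta=1.0000 Bond=-114.1089
(1,1): Delta=1.0000 Bond=-114.1089
V0=16.0209

No-arbitrage ⇒ martingale measure with p* = (R−d)/(u−d) = 0.6500.
Terminal payoffs: V(2,0)=-42.6875, V(2,1)=-3.9875, V(2,2)=55.3525
Node (1,0) S=96.7500: V=(p*·-3.9875+(1−p*)·-42.6875)/1.01=-17.3589; Δ=(-3.9875−-42.6875)/(111.2625−72.5625)=1.0000; B=V−Δ·S=-114.1089
Node (1,1) S=148.3500: V=(p*·55.3525+(1−p*)·-3.9875)/1.01=34.2411; Δ=(55.3525−-3.9875)/(170.6025−111.2625)=1.0000; B=V−Δ·S=-114.1089
Node (0,0) S=129.0000: V=(p*·34.2411+(1−p*)·-17.3589)/1.01=16.0209; Δ=(34.2411−-17.3589)/(148.3500−96.7500)=1.0000; B=V−Δ·S=-112.9791
Self-financing check: at every node Δ·S+B equals the discounted successor values.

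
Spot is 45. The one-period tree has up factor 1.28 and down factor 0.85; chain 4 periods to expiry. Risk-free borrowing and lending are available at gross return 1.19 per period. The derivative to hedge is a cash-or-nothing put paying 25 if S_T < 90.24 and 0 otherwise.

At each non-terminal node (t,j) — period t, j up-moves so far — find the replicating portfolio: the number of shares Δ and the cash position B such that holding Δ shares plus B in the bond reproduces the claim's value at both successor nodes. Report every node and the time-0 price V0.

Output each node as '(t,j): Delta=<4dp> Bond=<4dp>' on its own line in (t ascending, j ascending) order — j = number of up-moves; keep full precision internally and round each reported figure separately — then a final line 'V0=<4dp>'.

Since d<R<u, set p* = (R−d)/(u−d) = 0.7907; price each node as the discounted p*-expectation of its children.
Terminal payoffs: V(4,0)=25.0000, V(4,1)=25.0000, V(4,2)=25.0000, V(4,3)=25.0000, V(4,4)=0.0000
  t=3,j=0: stock 27.6356 → up 35.3736 (V=25.0000), down 23.4903 (V=25.0000). Price 21.0084; hedge Δ=0.0000, bond B=21.0084.
  t=3,j=1: stock 41.6160 → up 53.2685 (V=25.0000), down 35.3736 (V=25.0000). Price 21.0084; hedge Δ=0.0000, bond B=21.0084.
  t=3,j=2: stock 62.6688 → up 80.2161 (V=25.0000), down 53.2685 (V=25.0000). Price 21.0084; hedge Δ=0.0000, bond B=21.0084.
  t=3,j=3: stock 94.3718 → up 120.7960 (V=0.0000), down 80.2161 (V=25.0000). Price 4.3971; hedge Δ=-0.6161, bond B=62.5366.
  t=2,j=0: stock 32.5125 → up 41.6160 (V=21.0084), down 27.6356 (V=21.0084). Price 17.6541; hedge Δ=0.0000, bond B=17.6541.
  t=2,j=1: stock 48.9600 → up 62.6688 (V=21.0084), down 41.6160 (V=21.0084). Price 17.6541; hedge Δ=0.0000, bond B=17.6541.
  t=2,j=2: stock 73.7280 → up 94.3718 (V=4.3971), down 62.6688 (V=21.0084). Price 6.6167; hedge Δ=-0.5240, bond B=45.2476.
  t=1,j=0: stock 38.2500 → up 48.9600 (V=17.6541), down 32.5125 (V=17.6541). Price 14.8354; hedge Δ=0.0000, bond B=14.8354.
  t=1,j=1: stock 57.6000 → up 73.7280 (V=6.6167), down 48.9600 (V=17.6541). Price 7.5016; hedge Δ=-0.4456, bond B=33.1700.
  t=0,j=0: stock 45.0000 → up 57.6000 (V=7.5016), down 38.2500 (V=14.8354). Price 7.5937; hedge Δ=-0.3790, bond B=24.6492.
Each (Δ,B) replicates both successor values, so the strategy is self-financing and V0 is arbitrage-free.

(0,0): Delta=-0.3790 Bond=24.6492
(1,0): Delta=0.0000 Bond=14.8354
(1,1): Delta=-0.4456 Bond=33.1700
(2,0): Delta=0.0000 Bond=17.6541
(2,1): Delta=0.0000 Bond=17.6541
(2,2): Delta=-0.5240 Bond=45.2476
(3,0): Delta=0.0000 Bond=21.0084
(3,1): Delta=0.0000 Bond=21.0084
(3,2): Delta=0.0000 Bond=21.0084
(3,3): Delta=-0.6161 Bond=62.5366
V0=7.5937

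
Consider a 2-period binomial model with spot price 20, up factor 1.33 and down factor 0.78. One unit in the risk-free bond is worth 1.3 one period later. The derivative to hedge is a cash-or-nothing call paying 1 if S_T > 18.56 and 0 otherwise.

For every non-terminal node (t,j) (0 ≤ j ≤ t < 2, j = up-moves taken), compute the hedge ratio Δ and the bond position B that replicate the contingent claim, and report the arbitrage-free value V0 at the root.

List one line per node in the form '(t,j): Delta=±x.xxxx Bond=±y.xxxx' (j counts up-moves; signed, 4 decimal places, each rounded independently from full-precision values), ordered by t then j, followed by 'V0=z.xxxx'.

(0,0): Delta=0.0038 Bond=0.5137
(1,0): Delta=0.1166 Bond=-1.0909
(1,1): Delta=0.0000 Bond=0.7692
V0=0.5900

Since d<R<u, set p* = (R−d)/(u−d) = 0.9455; price each node as the discounted p*-expectation of its children.
Terminal payoffs: V(2,0)=0.0000, V(2,1)=1.0000, V(2,2)=1.0000
  t=1,j=0: stock 15.6000 → up 20.7480 (V=1.0000), down 12.1680 (V=0.0000). Price 0.7273; hedge Δ=0.1166, bond B=-1.0909.
  t=1,j=1: stock 26.6000 → up 35.3780 (V=1.0000), down 20.7480 (V=1.0000). Price 0.7692; hedge Δ=0.0000, bond B=0.7692.
  t=0,j=0: stock 20.0000 → up 26.6000 (V=0.7692), down 15.6000 (V=0.7273). Price 0.5900; hedge Δ=0.0038, bond B=0.5137.
Each (Δ,B) replicates both successor values, so the strategy is self-financing and V0 is arbitrage-free.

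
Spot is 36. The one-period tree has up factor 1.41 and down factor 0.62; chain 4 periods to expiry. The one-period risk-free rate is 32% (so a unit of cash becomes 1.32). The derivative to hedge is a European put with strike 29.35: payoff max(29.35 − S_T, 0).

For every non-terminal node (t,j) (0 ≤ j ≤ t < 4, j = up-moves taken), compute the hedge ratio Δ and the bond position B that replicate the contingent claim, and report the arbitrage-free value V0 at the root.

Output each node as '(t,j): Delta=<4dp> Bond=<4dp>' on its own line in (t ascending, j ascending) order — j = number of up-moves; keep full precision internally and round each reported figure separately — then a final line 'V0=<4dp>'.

Risk-neutral probability p* = (R−d)/(u−d) = (1.32−0.62)/(1.41−0.62) = 0.8861.
At expiry t=4: V(4,0)=24.0305, V(4,1)=17.2525, V(4,2)=1.8379, V(4,3)=0.0000, V(4,4)=0.0000
Node (3,0) S=8.5798: V=(p*·17.2525+(1−p*)·24.0305)/1.32=13.6550; Δ=(17.2525−24.0305)/(12.0975−5.3195)=-1.0000; B=V−Δ·S=22.2348
Node (3,1) S=19.5121: V=(p*·1.8379+(1−p*)·17.2525)/1.32=2.7227; Δ=(1.8379−17.2525)/(27.5121−12.0975)=-1.0000; B=V−Δ·S=22.2348
Node (3,2) S=44.3744: V=(p*·0.0000+(1−p*)·1.8379)/1.32=0.1586; Δ=(0.0000−1.8379)/(62.5679−27.5121)=-0.0524; B=V−Δ·S=2.4850
Node (3,3) S=100.9160: V=(p*·0.0000+(1−p*)·0.0000)/1.32=0.0000; Δ=(0.0000−0.0000)/(142.2915−62.5679)=0.0000; B=V−Δ·S=0.0000
Node (2,0) S=13.8384: V=(p*·2.7227+(1−p*)·13.6550)/1.32=3.0062; Δ=(2.7227−13.6550)/(19.5121−8.5798)=-1.0000; B=V−Δ·S=16.8446
Node (2,1) S=31.4712: V=(p*·0.1586+(1−p*)·2.7227)/1.32=0.3415; Δ=(0.1586−2.7227)/(44.3744−19.5121)=-0.1031; B=V−Δ·S=3.5871
Node (2,2) S=71.5716: V=(p*·0.0000+(1−p*)·0.1586)/1.32=0.0137; Δ=(0.0000−0.1586)/(100.9160−44.3744)=-0.0028; B=V−Δ·S=0.2145
Node (1,0) S=22.3200: V=(p*·0.3415+(1−p*)·3.0062)/1.32=0.4887; Δ=(0.3415−3.0062)/(31.4712−13.8384)=-0.1511; B=V−Δ·S=3.8617
Node (1,1) S=50.7600: V=(p*·0.0137+(1−p*)·0.3415)/1.32=0.0387; Δ=(0.0137−0.3415)/(71.5716−31.4712)=-0.0082; B=V−Δ·S=0.4536
Node (0,0) S=36.0000: V=(p*·0.0387+(1−p*)·0.4887)/1.32=0.0681; Δ=(0.0387−0.4887)/(50.7600−22.3200)=-0.0158; B=V−Δ·S=0.6378
Each (Δ,B) replicates both successor values, so the strategy is self-financing and V0 is arbitrage-free.

(0,0): Delta=-0.0158 Bond=0.6378
(1,0): Delta=-0.1511 Bond=3.8617
(1,1): Delta=-0.0082 Bond=0.4536
(2,0): Delta=-1.0000 Bond=16.8446
(2,1): Delta=-0.1031 Bond=3.5871
(2,2): Delta=-0.0028 Bond=0.2145
(3,0): Delta=-1.0000 Bond=22.2348
(3,1): Delta=-1.0000 Bond=22.2348
(3,2): Delta=-0.0524 Bond=2.4850
(3,3): Delta=0.0000 Bond=0.0000
V0=0.0681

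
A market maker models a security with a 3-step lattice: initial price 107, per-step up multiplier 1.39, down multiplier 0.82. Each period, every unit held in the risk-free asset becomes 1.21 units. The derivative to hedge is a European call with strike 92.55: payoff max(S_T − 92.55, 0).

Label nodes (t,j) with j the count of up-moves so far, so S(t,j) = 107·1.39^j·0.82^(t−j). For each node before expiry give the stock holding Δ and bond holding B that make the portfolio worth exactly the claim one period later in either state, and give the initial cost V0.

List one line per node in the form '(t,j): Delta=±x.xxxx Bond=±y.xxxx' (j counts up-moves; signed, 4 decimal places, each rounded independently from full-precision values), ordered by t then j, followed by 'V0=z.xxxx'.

The replicating-portfolio and risk-neutral prices coincide; use p* = (1.21−0.82)/(1.39−0.82) = 0.6842 for the latter.
Payoff layer (t=3): V(3,0)=0.0000, V(3,1)=7.4561, V(3,2)=76.9725, V(3,3)=194.8112
Node (2,0) S=71.9468: V=(p*·7.4561+(1−p*)·0.0000)/1.21=4.2161; Δ=(7.4561−0.0000)/(100.0061−58.9964)=0.1818; B=V−Δ·S=-8.8647
Node (2,1) S=121.9586: V=(p*·76.9725+(1−p*)·7.4561)/1.21=45.4710; Δ=(76.9725−7.4561)/(169.5225−100.0061)=1.0000; B=V−Δ·S=-76.4876
Node (2,2) S=206.7347: V=(p*·194.8112+(1−p*)·76.9725)/1.21=130.2471; Δ=(194.8112−76.9725)/(287.3612−169.5225)=1.0000; B=V−Δ·S=-76.4876
Node (1,0) S=87.7400: V=(p*·45.4710+(1−p*)·4.2161)/1.21=26.8125; Δ=(45.4710−4.2161)/(121.9586−71.9468)=0.8249; B=V−Δ·S=-45.5645
Node (1,1) S=148.7300: V=(p*·130.2471+(1−p*)·45.4710)/1.21=85.5171; Δ=(130.2471−45.4710)/(206.7347−121.9586)=1.0000; B=V−Δ·S=-63.2129
Node (0,0) S=107.0000: V=(p*·85.5171+(1−p*)·26.8125)/1.21=55.3544; Δ=(85.5171−26.8125)/(148.7300−87.7400)=0.9625; B=V−Δ·S=-47.6361
Root portfolio cost Δ·107+B reproduces V0=55.3544.

(0,0): Delta=0.9625 Bond=-47.6361
(1,0): Delta=0.8249 Bond=-45.5645
(1,1): Delta=1.0000 Bond=-63.2129
(2,0): Delta=0.1818 Bond=-8.8647
(2,1): Delta=1.0000 Bond=-76.4876
(2,2): Delta=1.0000 Bond=-76.4876
V0=55.3544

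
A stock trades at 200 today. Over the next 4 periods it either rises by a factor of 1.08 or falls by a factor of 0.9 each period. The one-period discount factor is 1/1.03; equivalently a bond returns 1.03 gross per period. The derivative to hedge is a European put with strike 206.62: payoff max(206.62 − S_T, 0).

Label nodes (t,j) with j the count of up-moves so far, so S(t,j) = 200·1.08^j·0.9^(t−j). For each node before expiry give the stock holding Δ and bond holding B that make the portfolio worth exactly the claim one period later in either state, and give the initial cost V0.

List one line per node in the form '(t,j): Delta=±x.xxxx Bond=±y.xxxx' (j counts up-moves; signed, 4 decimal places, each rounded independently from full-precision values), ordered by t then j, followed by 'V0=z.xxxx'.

Risk-neutral probability p* = (R−d)/(u−d) = (1.03−0.9)/(1.08−0.9) = 0.7222.
Terminal payoffs: V(4,0)=75.4000, V(4,1)=49.1560, V(4,2)=17.6632, V(4,3)=0.0000, V(4,4)=0.0000
(3,0): S=145.8000. Δ = (V_up−V_dn)/(S_up−S_dn) = (49.1560−75.4000)/(157.4640−131.2200) = -1.0000. V = [p*·49.1560 + (1−p*)·75.4000]/1.03 = 54.8019. B = V − Δ·S = 200.6019.
(3,1): S=174.9600. Δ = (V_up−V_dn)/(S_up−S_dn) = (17.6632−49.1560)/(188.9568−157.4640) = -1.0000. V = [p*·17.6632 + (1−p*)·49.1560]/1.03 = 25.6419. B = V − Δ·S = 200.6019.
(3,2): S=209.9520. Δ = (V_up−V_dn)/(S_up−S_dn) = (0.0000−17.6632)/(226.7482−188.9568) = -0.4674. V = [p*·0.0000 + (1−p*)·17.6632]/1.03 = 4.7635. B = V − Δ·S = 102.8924.
(3,3): S=251.9424. Δ = (V_up−V_dn)/(S_up−S_dn) = (0.0000−0.0000)/(272.0978−226.7482) = 0.0000. V = [p*·0.0000 + (1−p*)·0.0000]/1.03 = 0.0000. B = V − Δ·S = 0.0000.
(2,0): S=162.0000. Δ = (V_up−V_dn)/(S_up−S_dn) = (25.6419−54.8019)/(174.9600−145.8000) = -1.0000. V = [p*·25.6419 + (1−p*)·54.8019]/1.03 = 32.7592. B = V − Δ·S = 194.7592.
(2,1): S=194.4000. Δ = (V_up−V_dn)/(S_up−S_dn) = (4.7635−25.6419)/(209.9520−174.9600) = -0.5967. V = [p*·4.7635 + (1−p*)·25.6419]/1.03 = 10.2554. B = V − Δ·S = 126.2466.
(2,2): S=233.2800. Δ = (V_up−V_dn)/(S_up−S_dn) = (0.0000−4.7635)/(251.9424−209.9520) = -0.1134. V = [p*·0.0000 + (1−p*)·4.7635]/1.03 = 1.2847. B = V − Δ·S = 27.7488.
(1,0): S=180.0000. Δ = (V_up−V_dn)/(S_up−S_dn) = (10.2554−32.7592)/(194.4000−162.0000) = -0.6946. V = [p*·10.2554 + (1−p*)·32.7592]/1.03 = 16.0257. B = V − Δ·S = 141.0464.
(1,1): S=216.0000. Δ = (V_up−V_dn)/(S_up−S_dn) = (1.2847−10.2554)/(233.2800−194.4000) = -0.2307. V = [p*·1.2847 + (1−p*)·10.2554]/1.03 = 3.6665. B = V − Δ·S = 53.5041.
(0,0): S=200.0000. Δ = (V_up−V_dn)/(S_up−S_dn) = (3.6665−16.0257)/(216.0000−180.0000) = -0.3433. V = [p*·3.6665 + (1−p*)·16.0257]/1.03 = 6.8929. B = V − Δ·S = 75.5548.
Self-financing check: at every node Δ·S+B equals the discounted successor values.

(0,0): Delta=-0.3433 Bond=75.5548
(1,0): Delta=-0.6946 Bond=141.0464
(1,1): Delta=-0.2307 Bond=53.5041
(2,0): Delta=-1.0000 Bond=194.7592
(2,1): Delta=-0.5967 Bond=126.2466
(2,2): Delta=-0.1134 Bond=27.7488
(3,0): Delta=-1.0000 Bond=200.6019
(3,1): Delta=-1.0000 Bond=200.6019
(3,2): Delta=-0.4674 Bond=102.8924
(3,3): Delta=0.0000 Bond=0.0000
V0=6.8929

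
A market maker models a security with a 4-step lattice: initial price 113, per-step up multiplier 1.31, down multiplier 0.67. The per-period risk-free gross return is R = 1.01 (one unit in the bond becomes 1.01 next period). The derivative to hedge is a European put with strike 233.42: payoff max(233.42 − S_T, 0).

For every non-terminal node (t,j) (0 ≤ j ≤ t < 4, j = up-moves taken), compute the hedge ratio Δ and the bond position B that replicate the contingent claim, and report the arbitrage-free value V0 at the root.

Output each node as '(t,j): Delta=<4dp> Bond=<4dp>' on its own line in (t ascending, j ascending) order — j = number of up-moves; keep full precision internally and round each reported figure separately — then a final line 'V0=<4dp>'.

The replicating-portfolio and risk-neutral prices coincide; use p* = (1.01−0.67)/(1.31−0.67) = 0.5312 for the latter.
At expiry t=4: V(4,0)=210.6492, V(4,1)=188.8981, V(4,2)=146.3696, V(4,3)=63.2170, V(4,4)=0.0000
(3,0): S=33.9862. Δ = (V_up−V_dn)/(S_up−S_dn) = (188.8981−210.6492)/(44.5219−22.7708) = -1.0000. V = [p*·188.8981 + (1−p*)·210.6492]/1.01 = 197.1227. B = V − Δ·S = 231.1089.
(3,1): S=66.4507. Δ = (V_up−V_dn)/(S_up−S_dn) = (146.3696−188.8981)/(87.0504−44.5219) = -1.0000. V = [p*·146.3696 + (1−p*)·188.8981]/1.01 = 164.6582. B = V − Δ·S = 231.1089.
(3,2): S=129.9259. Δ = (V_up−V_dn)/(S_up−S_dn) = (63.2170−146.3696)/(170.2030−87.0504) = -1.0000. V = [p*·63.2170 + (1−p*)·146.3696]/1.01 = 101.1830. B = V − Δ·S = 231.1089.
(3,3): S=254.0343. Δ = (V_up−V_dn)/(S_up−S_dn) = (0.0000−63.2170)/(332.7849−170.2030) = -0.3888. V = [p*·0.0000 + (1−p*)·63.2170]/1.01 = 29.3396. B = V − Δ·S = 128.1162.
(2,0): S=50.7257. Δ = (V_up−V_dn)/(S_up−S_dn) = (164.6582−197.1227)/(66.4507−33.9862) = -1.0000. V = [p*·164.6582 + (1−p*)·197.1227]/1.01 = 178.0950. B = V − Δ·S = 228.8207.
(2,1): S=99.1801. Δ = (V_up−V_dn)/(S_up−S_dn) = (101.1830−164.6582)/(129.9259−66.4507) = -1.0000. V = [p*·101.1830 + (1−p*)·164.6582]/1.01 = 129.6406. B = V − Δ·S = 228.8207.
(2,2): S=193.9193. Δ = (V_up−V_dn)/(S_up−S_dn) = (29.3396−101.1830)/(254.0343−129.9259) = -0.5789. V = [p*·29.3396 + (1−p*)·101.1830]/1.01 = 62.3923. B = V − Δ·S = 174.6476.
(1,0): S=75.7100. Δ = (V_up−V_dn)/(S_up−S_dn) = (129.6406−178.0950)/(99.1801−50.7257) = -1.0000. V = [p*·129.6406 + (1−p*)·178.0950]/1.01 = 150.8452. B = V − Δ·S = 226.5552.
(1,1): S=148.0300. Δ = (V_up−V_dn)/(S_up−S_dn) = (62.3923−129.6406)/(193.9193−99.1801) = -0.7098. V = [p*·62.3923 + (1−p*)·129.6406]/1.01 = 92.9851. B = V − Δ·S = 198.0606.
(0,0): S=113.0000. Δ = (V_up−V_dn)/(S_up−S_dn) = (92.9851−150.8452)/(148.0300−75.7100) = -0.8001. V = [p*·92.9851 + (1−p*)·150.8452]/1.01 = 118.9178. B = V − Δ·S = 209.3242.
Check: Δ(0,0)·S0 + B(0,0) = 118.9178 = V0.

(0,0): Delta=-0.8001 Bond=209.3242
(1,0): Delta=-1.0000 Bond=226.5552
(1,1): Delta=-0.7098 Bond=198.0606
(2,0): Delta=-1.0000 Bond=228.8207
(2,1): Delta=-1.0000 Bond=228.8207
(2,2): Delta=-0.5789 Bond=174.6476
(3,0): Delta=-1.0000 Bond=231.1089
(3,1): Delta=-1.0000 Bond=231.1089
(3,2): Delta=-1.0000 Bond=231.1089
(3,3): Delta=-0.3888 Bond=128.1162
V0=118.9178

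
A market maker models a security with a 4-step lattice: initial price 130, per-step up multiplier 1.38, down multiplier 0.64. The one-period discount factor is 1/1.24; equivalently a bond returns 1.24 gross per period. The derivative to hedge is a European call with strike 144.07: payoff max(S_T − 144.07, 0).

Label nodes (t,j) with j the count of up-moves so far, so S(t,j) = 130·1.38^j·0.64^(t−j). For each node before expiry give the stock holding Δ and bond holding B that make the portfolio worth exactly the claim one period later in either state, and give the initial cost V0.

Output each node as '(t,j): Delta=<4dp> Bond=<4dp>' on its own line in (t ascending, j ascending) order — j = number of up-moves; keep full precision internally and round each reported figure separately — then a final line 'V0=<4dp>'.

No-arbitrage ⇒ martingale measure with p* = (R−d)/(u−d) = 0.8108.
Terminal values V(4,·): V(4,0)=0.0000, V(4,1)=0.0000, V(4,2)=0.0000, V(4,3)=74.5856, V(4,4)=327.4061
Node (3,0) S=34.0787: V=(p*·0.0000+(1−p*)·0.0000)/1.24=0.0000; Δ=(0.0000−0.0000)/(47.0286−21.8104)=0.0000; B=V−Δ·S=0.0000
Node (3,1) S=73.4822: V=(p*·0.0000+(1−p*)·0.0000)/1.24=0.0000; Δ=(0.0000−0.0000)/(101.4055−47.0286)=0.0000; B=V−Δ·S=0.0000
Node (3,2) S=158.4461: V=(p*·74.5856+(1−p*)·0.0000)/1.24=48.7700; Δ=(74.5856−0.0000)/(218.6556−101.4055)=0.6361; B=V−Δ·S=-52.0213
Node (3,3) S=341.6494: V=(p*·327.4061+(1−p*)·74.5856)/1.24=225.4639; Δ=(327.4061−74.5856)/(471.4761−218.6556)=1.0000; B=V−Δ·S=-116.1855
Node (2,0) S=53.2480: V=(p*·0.0000+(1−p*)·0.0000)/1.24=0.0000; Δ=(0.0000−0.0000)/(73.4822−34.0787)=0.0000; B=V−Δ·S=0.0000
Node (2,1) S=114.8160: V=(p*·48.7700+(1−p*)·0.0000)/1.24=31.8897; Δ=(48.7700−0.0000)/(158.4461−73.4822)=0.5740; B=V−Δ·S=-34.0157
Node (2,2) S=247.5720: V=(p*·225.4639+(1−p*)·48.7700)/1.24=154.8672; Δ=(225.4639−48.7700)/(341.6494−158.4461)=0.9645; B=V−Δ·S=-83.9083
Node (1,0) S=83.2000: V=(p*·31.8897+(1−p*)·0.0000)/1.24=20.8520; Δ=(31.8897−0.0000)/(114.8160−53.2480)=0.5180; B=V−Δ·S=-22.2422
Node (1,1) S=179.4000: V=(p*·154.8672+(1−p*)·31.8897)/1.24=106.1300; Δ=(154.8672−31.8897)/(247.5720−114.8160)=0.9263; B=V−Δ·S=-60.0558
Node (0,0) S=130.0000: V=(p*·106.1300+(1−p*)·20.8520)/1.24=72.5777; Δ=(106.1300−20.8520)/(179.4000−83.2000)=0.8865; B=V−Δ·S=-42.6628
The time-0 hedge costs 72.5777, which is the no-arbitrage price.

(0,0): Delta=0.8865 Bond=-42.6628
(1,0): Delta=0.5180 Bond=-22.2422
(1,1): Delta=0.9263 Bond=-60.0558
(2,0): Delta=0.0000 Bond=0.0000
(2,1): Delta=0.5740 Bond=-34.0157
(2,2): Delta=0.9645 Bond=-83.9083
(3,0): Delta=0.0000 Bond=0.0000
(3,1): Delta=0.0000 Bond=0.0000
(3,2): Delta=0.6361 Bond=-52.0213
(3,3): Delta=1.0000 Bond=-116.1855
V0=72.5777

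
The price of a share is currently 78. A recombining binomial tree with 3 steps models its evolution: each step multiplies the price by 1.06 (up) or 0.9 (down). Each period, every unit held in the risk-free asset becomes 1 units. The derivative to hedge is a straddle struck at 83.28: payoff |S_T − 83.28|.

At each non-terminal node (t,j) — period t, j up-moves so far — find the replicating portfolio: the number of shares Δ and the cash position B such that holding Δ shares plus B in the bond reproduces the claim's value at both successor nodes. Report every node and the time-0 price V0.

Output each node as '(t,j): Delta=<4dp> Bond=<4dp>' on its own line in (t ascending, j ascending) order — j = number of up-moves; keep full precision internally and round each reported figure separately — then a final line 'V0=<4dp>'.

Under the risk-neutral measure, an up-move has probability p* = (R−d)/(u−d) = 0.6250 and values discount at R = 1.
Payoff layer (t=3): V(3,0)=26.4180, V(3,1)=16.3092, V(3,2)=4.4033, V(3,3)=9.6192
(2,0): S=63.1800. Δ = (V_up−V_dn)/(S_up−S_dn) = (16.3092−26.4180)/(66.9708−56.8620) = -1.0000. V = [p*·16.3092 + (1−p*)·26.4180]/1 = 20.1000. B = V − Δ·S = 83.2800.
(2,1): S=74.4120. Δ = (V_up−V_dn)/(S_up−S_dn) = (4.4033−16.3092)/(78.8767−66.9708) = -1.0000. V = [p*·4.4033 + (1−p*)·16.3092]/1 = 8.8680. B = V − Δ·S = 83.2800.
(2,2): S=87.6408. Δ = (V_up−V_dn)/(S_up−S_dn) = (9.6192−4.4033)/(92.8992−78.8767) = 0.3720. V = [p*·9.6192 + (1−p*)·4.4033]/1 = 7.6633. B = V − Δ·S = -24.9365.
(1,0): S=70.2000. Δ = (V_up−V_dn)/(S_up−S_dn) = (8.8680−20.1000)/(74.4120−63.1800) = -1.0000. V = [p*·8.8680 + (1−p*)·20.1000]/1 = 13.0800. B = V − Δ·S = 83.2800.
(1,1): S=82.6800. Δ = (V_up−V_dn)/(S_up−S_dn) = (7.6633−8.8680)/(87.6408−74.4120) = -0.0911. V = [p*·7.6633 + (1−p*)·8.8680]/1 = 8.1150. B = V − Δ·S = 15.6447.
(0,0): S=78.0000. Δ = (V_up−V_dn)/(S_up−S_dn) = (8.1150−13.0800)/(82.6800−70.2000) = -0.3978. V = [p*·8.1150 + (1−p*)·13.0800]/1 = 9.9769. B = V − Δ·S = 41.0079.
Self-financing check: at every node Δ·S+B equals the discounted successor values.

(0,0): Delta=-0.3978 Bond=41.0079
(1,0): Delta=-1.0000 Bond=83.2800
(1,1): Delta=-0.0911 Bond=15.6447
(2,0): Delta=-1.0000 Bond=83.2800
(2,1): Delta=-1.0000 Bond=83.2800
(2,2): Delta=0.3720 Bond=-24.9365
V0=9.9769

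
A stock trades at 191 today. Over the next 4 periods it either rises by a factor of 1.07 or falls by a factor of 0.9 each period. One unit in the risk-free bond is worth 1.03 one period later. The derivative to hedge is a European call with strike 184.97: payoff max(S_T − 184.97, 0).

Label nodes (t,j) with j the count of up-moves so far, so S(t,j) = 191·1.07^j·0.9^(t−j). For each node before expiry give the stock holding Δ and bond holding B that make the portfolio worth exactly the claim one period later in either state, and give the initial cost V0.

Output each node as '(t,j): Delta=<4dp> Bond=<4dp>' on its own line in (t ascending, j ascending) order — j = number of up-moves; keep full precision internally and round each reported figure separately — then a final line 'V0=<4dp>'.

Under the risk-neutral measure, an up-move has probability p* = (R−d)/(u−d) = 0.7647 and values discount at R = 1.03.
Payoff layer (t=4): V(4,0)=0.0000, V(4,1)=0.0000, V(4,2)=0.0000, V(4,3)=25.6149, V(4,4)=65.3920
Node (3,0) S=139.2390: V=(p*·0.0000+(1−p*)·0.0000)/1.03=0.0000; Δ=(0.0000−0.0000)/(148.9857−125.3151)=0.0000; B=V−Δ·S=0.0000
Node (3,1) S=165.5397: V=(p*·0.0000+(1−p*)·0.0000)/1.03=0.0000; Δ=(0.0000−0.0000)/(177.1275−148.9857)=0.0000; B=V−Δ·S=0.0000
Node (3,2) S=196.8083: V=(p*·25.6149+(1−p*)·0.0000)/1.03=19.0173; Δ=(25.6149−0.0000)/(210.5849−177.1275)=0.7656; B=V−Δ·S=-131.6585
Node (3,3) S=233.9832: V=(p*·65.3920+(1−p*)·25.6149)/1.03=54.4007; Δ=(65.3920−25.6149)/(250.3620−210.5849)=1.0000; B=V−Δ·S=-179.5825
Node (2,0) S=154.7100: V=(p*·0.0000+(1−p*)·0.0000)/1.03=0.0000; Δ=(0.0000−0.0000)/(165.5397−139.2390)=0.0000; B=V−Δ·S=0.0000
Node (2,1) S=183.9330: V=(p*·19.0173+(1−p*)·0.0000)/1.03=14.1191; Δ=(19.0173−0.0000)/(196.8083−165.5397)=0.6082; B=V−Δ·S=-97.7476
Node (2,2) S=218.6759: V=(p*·54.4007+(1−p*)·19.0173)/1.03=44.7332; Δ=(54.4007−19.0173)/(233.9832−196.8083)=0.9518; B=V−Δ·S=-163.4042
Node (1,0) S=171.9000: V=(p*·14.1191+(1−p*)·0.0000)/1.03=10.4825; Δ=(14.1191−0.0000)/(183.9330−154.7100)=0.4832; B=V−Δ·S=-72.5710
Node (1,1) S=204.3700: V=(p*·44.7332+(1−p*)·14.1191)/1.03=36.4368; Δ=(44.7332−14.1191)/(218.6759−183.9330)=0.8812; B=V−Δ·S=-143.6462
Node (0,0) S=191.0000: V=(p*·36.4368+(1−p*)·10.4825)/1.03=29.4465; Δ=(36.4368−10.4825)/(204.3700−171.9000)=0.7993; B=V−Δ·S=-123.2258
Check: Δ(0,0)·S0 + B(0,0) = 29.4465 = V0.

(0,0): Delta=0.7993 Bond=-123.2258
(1,0): Delta=0.4832 Bond=-72.5710
(1,1): Delta=0.8812 Bond=-143.6462
(2,0): Delta=0.0000 Bond=0.0000
(2,1): Delta=0.6082 Bond=-97.7476
(2,2): Delta=0.9518 Bond=-163.4042
(3,0): Delta=0.0000 Bond=0.0000
(3,1): Delta=0.0000 Bond=0.0000
(3,2): Delta=0.7656 Bond=-131.6585
(3,3): Delta=1.0000 Bond=-179.5825
V0=29.4465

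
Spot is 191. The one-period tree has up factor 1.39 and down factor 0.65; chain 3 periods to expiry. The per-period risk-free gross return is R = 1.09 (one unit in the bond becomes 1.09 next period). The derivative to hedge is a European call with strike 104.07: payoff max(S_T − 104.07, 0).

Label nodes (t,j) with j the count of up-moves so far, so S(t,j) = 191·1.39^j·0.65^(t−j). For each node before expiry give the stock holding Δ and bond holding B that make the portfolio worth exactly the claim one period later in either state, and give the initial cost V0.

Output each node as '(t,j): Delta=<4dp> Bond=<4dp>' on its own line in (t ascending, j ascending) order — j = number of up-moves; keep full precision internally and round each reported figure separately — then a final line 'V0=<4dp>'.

(0,0): Delta=0.9495 Bond=-68.0564
(1,0): Delta=0.7910 Bond=-54.5103
(1,1): Delta=1.0000 Bond=-87.5936
(2,0): Delta=0.1356 Bond=-6.5270
(2,1): Delta=1.0000 Bond=-95.4771
(2,2): Delta=1.0000 Bond=-95.4771
V0=113.2946

The replicating-portfolio and risk-neutral prices coincide; use p* = (1.09−0.65)/(1.39−0.65) = 0.5946 for the latter.
At expiry t=3: V(3,0)=0.0000, V(3,1)=8.0995, V(3,2)=135.8002, V(3,3)=408.8832
(2,0): S=80.6975. Δ = (V_up−V_dn)/(S_up−S_dn) = (8.0995−0.0000)/(112.1695−52.4534) = 0.1356. V = [p*·8.0995 + (1−p*)·0.0000]/1.09 = 4.4183. B = V − Δ·S = -6.5270.
(2,1): S=172.5685. Δ = (V_up−V_dn)/(S_up−S_dn) = (135.8002−8.0995)/(239.8702−112.1695) = 1.0000. V = [p*·135.8002 + (1−p*)·8.0995]/1.09 = 77.0914. B = V − Δ·S = -95.4771.
(2,2): S=369.0311. Δ = (V_up−V_dn)/(S_up−S_dn) = (408.8832−135.8002)/(512.9532−239.8702) = 1.0000. V = [p*·408.8832 + (1−p*)·135.8002]/1.09 = 273.5540. B = V − Δ·S = -95.4771.
(1,0): S=124.1500. Δ = (V_up−V_dn)/(S_up−S_dn) = (77.0914−4.4183)/(172.5685−80.6975) = 0.7910. V = [p*·77.0914 + (1−p*)·4.4183]/1.09 = 43.6967. B = V − Δ·S = -54.5103.
(1,1): S=265.4900. Δ = (V_up−V_dn)/(S_up−S_dn) = (273.5540−77.0914)/(369.0311−172.5685) = 1.0000. V = [p*·273.5540 + (1−p*)·77.0914]/1.09 = 177.8964. B = V − Δ·S = -87.5936.
(0,0): S=191.0000. Δ = (V_up−V_dn)/(S_up−S_dn) = (177.8964−43.6967)/(265.4900−124.1500) = 0.9495. V = [p*·177.8964 + (1−p*)·43.6967]/1.09 = 113.2946. B = V − Δ·S = -68.0564.
Each (Δ,B) replicates both successor values, so the strategy is self-financing and V0 is arbitrage-free.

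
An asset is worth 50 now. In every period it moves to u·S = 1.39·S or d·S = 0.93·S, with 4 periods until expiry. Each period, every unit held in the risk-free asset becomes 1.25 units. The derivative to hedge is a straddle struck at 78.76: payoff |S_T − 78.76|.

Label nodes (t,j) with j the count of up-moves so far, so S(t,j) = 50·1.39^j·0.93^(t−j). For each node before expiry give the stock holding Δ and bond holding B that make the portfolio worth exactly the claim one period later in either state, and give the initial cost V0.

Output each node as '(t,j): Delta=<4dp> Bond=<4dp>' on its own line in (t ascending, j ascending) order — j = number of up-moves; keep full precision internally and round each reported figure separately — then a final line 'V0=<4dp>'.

(0,0): Delta=0.7801 Bond=-19.5036
(1,0): Delta=0.3183 Bond=-2.9064
(1,1): Delta=0.9152 Bond=-33.7739
(2,0): Delta=-0.7318 Bond=41.7767
(2,1): Delta=0.6256 Bond=-23.4997
(2,2): Delta=1.0000 Bond=-50.4064
(3,0): Delta=-1.0000 Bond=63.0080
(3,1): Delta=-0.6533 Bond=47.5015
(3,2): Delta=1.0000 Bond=-63.0080
(3,3): Delta=1.0000 Bond=-63.0080
V0=19.4994

Since d<R<u, set p* = (R−d)/(u−d) = 0.6957; price each node as the discounted p*-expectation of its children.
Terminal payoffs: V(4,0)=41.3574, V(4,1)=22.8572, V(4,2)=4.7937, V(4,3)=46.1213, V(4,4)=107.8905
Node (3,0) S=40.2179: V=(p*·22.8572+(1−p*)·41.3574)/1.25=22.7901; Δ=(22.8572−41.3574)/(55.9028−37.4026)=-1.0000; B=V−Δ·S=63.0080
Node (3,1) S=60.1106: V=(p*·4.7937+(1−p*)·22.8572)/1.25=8.2330; Δ=(4.7937−22.8572)/(83.5537−55.9028)=-0.6533; B=V−Δ·S=47.5015
Node (3,2) S=89.8426: V=(p*·46.1213+(1−p*)·4.7937)/1.25=26.8346; Δ=(46.1213−4.7937)/(124.8813−83.5537)=1.0000; B=V−Δ·S=-63.0080
Node (3,3) S=134.2809: V=(p*·107.8905+(1−p*)·46.1213)/1.25=71.2729; Δ=(107.8905−46.1213)/(186.6505−124.8813)=1.0000; B=V−Δ·S=-63.0080
Node (2,0) S=43.2450: V=(p*·8.2330+(1−p*)·22.7901)/1.25=10.1308; Δ=(8.2330−22.7901)/(60.1106−40.2179)=-0.7318; B=V−Δ·S=41.7767
Node (2,1) S=64.6350: V=(p*·26.8346+(1−p*)·8.2330)/1.25=16.9386; Δ=(26.8346−8.2330)/(89.8427−60.1106)=0.6256; B=V−Δ·S=-23.4997
Node (2,2) S=96.6050: V=(p*·71.2729+(1−p*)·26.8346)/1.25=46.1986; Δ=(71.2729−26.8346)/(134.2809−89.8426)=1.0000; B=V−Δ·S=-50.4064
Node (1,0) S=46.5000: V=(p*·16.9386+(1−p*)·10.1308)/1.25=11.8933; Δ=(16.9386−10.1308)/(64.6350−43.2450)=0.3183; B=V−Δ·S=-2.9064
Node (1,1) S=69.5000: V=(p*·46.1986+(1−p*)·16.9386)/1.25=29.8347; Δ=(46.1986−16.9386)/(96.6050−64.6350)=0.9152; B=V−Δ·S=-33.7739
Node (0,0) S=50.0000: V=(p*·29.8347+(1−p*)·11.8933)/1.25=19.4994; Δ=(29.8347−11.8933)/(69.5000−46.5000)=0.7801; B=V−Δ·S=-19.5036
The time-0 hedge costs 19.4994, which is the no-arbitrage price.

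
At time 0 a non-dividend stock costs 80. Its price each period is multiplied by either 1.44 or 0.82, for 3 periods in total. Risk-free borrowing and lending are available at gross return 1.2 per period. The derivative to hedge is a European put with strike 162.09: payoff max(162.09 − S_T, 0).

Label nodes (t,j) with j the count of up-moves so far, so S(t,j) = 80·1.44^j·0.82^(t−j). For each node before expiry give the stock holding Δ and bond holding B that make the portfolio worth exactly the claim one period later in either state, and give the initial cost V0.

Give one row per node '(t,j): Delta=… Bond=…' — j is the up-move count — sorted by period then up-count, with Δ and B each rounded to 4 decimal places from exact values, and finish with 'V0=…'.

(0,0): Delta=-0.5961 Bond=71.7241
(1,0): Delta=-1.0000 Bond=112.5625
(1,1): Delta=-0.4509 Bond=69.3361
(2,0): Delta=-1.0000 Bond=135.0750
(2,1): Delta=-1.0000 Bond=135.0750
(2,2): Delta=-0.2534 Bond=50.4423
V0=24.0334

Risk-neutral probability p* = (R−d)/(u−d) = (1.2−0.82)/(1.44−0.82) = 0.6129.
At expiry t=3: V(3,0)=117.9806, V(3,1)=84.6295, V(3,2)=26.0618, V(3,3)=0.0000
Node (2,0) S=53.7920: V=(p*·84.6295+(1−p*)·117.9806)/1.2=81.2830; Δ=(84.6295−117.9806)/(77.4605−44.1094)=-1.0000; B=V−Δ·S=135.0750
Node (2,1) S=94.4640: V=(p*·26.0618+(1−p*)·84.6295)/1.2=40.6110; Δ=(26.0618−84.6295)/(136.0282−77.4605)=-1.0000; B=V−Δ·S=135.0750
Node (2,2) S=165.8880: V=(p*·0.0000+(1−p*)·26.0618)/1.2=8.4070; Δ=(0.0000−26.0618)/(238.8787−136.0282)=-0.2534; B=V−Δ·S=50.4423
Node (1,0) S=65.6000: V=(p*·40.6110+(1−p*)·81.2830)/1.2=46.9625; Δ=(40.6110−81.2830)/(94.4640−53.7920)=-1.0000; B=V−Δ·S=112.5625
Node (1,1) S=115.2000: V=(p*·8.4070+(1−p*)·40.6110)/1.2=17.3942; Δ=(8.4070−40.6110)/(165.8880−94.4640)=-0.4509; B=V−Δ·S=69.3361
Node (0,0) S=80.0000: V=(p*·17.3942+(1−p*)·46.9625)/1.2=24.0334; Δ=(17.3942−46.9625)/(115.2000−65.6000)=-0.5961; B=V−Δ·S=71.7241
Check: Δ(0,0)·S0 + B(0,0) = 24.0334 = V0.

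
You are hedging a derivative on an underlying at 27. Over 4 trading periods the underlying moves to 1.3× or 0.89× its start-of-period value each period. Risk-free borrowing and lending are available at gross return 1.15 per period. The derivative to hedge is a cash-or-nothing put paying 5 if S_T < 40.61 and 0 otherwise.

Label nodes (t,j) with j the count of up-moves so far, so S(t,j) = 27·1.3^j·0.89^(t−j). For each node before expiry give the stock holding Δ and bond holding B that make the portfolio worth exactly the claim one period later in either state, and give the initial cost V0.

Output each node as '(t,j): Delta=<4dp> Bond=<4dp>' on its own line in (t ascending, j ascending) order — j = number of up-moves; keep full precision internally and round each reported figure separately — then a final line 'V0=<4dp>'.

Risk-neutral probability p* = (R−d)/(u−d) = (1.15−0.89)/(1.3−0.89) = 0.6341.
At expiry t=4: V(4,0)=5.0000, V(4,1)=5.0000, V(4,2)=5.0000, V(4,3)=0.0000, V(4,4)=0.0000
(3,0): S=19.0342. Δ = (V_up−V_dn)/(S_up−S_dn) = (5.0000−5.0000)/(24.7444−16.9404) = 0.0000. V = [p*·5.0000 + (1−p*)·5.0000]/1.15 = 4.3478. B = V − Δ·S = 4.3478.
(3,1): S=27.8027. Δ = (V_up−V_dn)/(S_up−S_dn) = (5.0000−5.0000)/(36.1435−24.7444) = 0.0000. V = [p*·5.0000 + (1−p*)·5.0000]/1.15 = 4.3478. B = V − Δ·S = 4.3478.
(3,2): S=40.6107. Δ = (V_up−V_dn)/(S_up−S_dn) = (0.0000−5.0000)/(52.7939−36.1435) = -0.3003. V = [p*·0.0000 + (1−p*)·5.0000]/1.15 = 1.5907. B = V − Δ·S = 13.7858.
(3,3): S=59.3190. Δ = (V_up−V_dn)/(S_up−S_dn) = (0.0000−0.0000)/(77.1147−52.7939) = 0.0000. V = [p*·0.0000 + (1−p*)·0.0000]/1.15 = 0.0000. B = V − Δ·S = 0.0000.
(2,0): S=21.3867. Δ = (V_up−V_dn)/(S_up−S_dn) = (4.3478−4.3478)/(27.8027−19.0342) = 0.0000. V = [p*·4.3478 + (1−p*)·4.3478]/1.15 = 3.7807. B = V − Δ·S = 3.7807.
(2,1): S=31.2390. Δ = (V_up−V_dn)/(S_up−S_dn) = (1.5907−4.3478)/(40.6107−27.8027) = -0.2153. V = [p*·1.5907 + (1−p*)·4.3478]/1.15 = 2.2603. B = V − Δ·S = 8.9851.
(2,2): S=45.6300. Δ = (V_up−V_dn)/(S_up−S_dn) = (0.0000−1.5907)/(59.3190−40.6107) = -0.0850. V = [p*·0.0000 + (1−p*)·1.5907]/1.15 = 0.5060. B = V − Δ·S = 4.3857.
(1,0): S=24.0300. Δ = (V_up−V_dn)/(S_up−S_dn) = (2.2603−3.7807)/(31.2390−21.3867) = -0.1543. V = [p*·2.2603 + (1−p*)·3.7807]/1.15 = 2.4492. B = V − Δ·S = 6.1574.
(1,1): S=35.1000. Δ = (V_up−V_dn)/(S_up−S_dn) = (0.5060−2.2603)/(45.6300−31.2390) = -0.1219. V = [p*·0.5060 + (1−p*)·2.2603]/1.15 = 0.9981. B = V − Δ·S = 5.2769.
(0,0): S=27.0000. Δ = (V_up−V_dn)/(S_up−S_dn) = (0.9981−2.4492)/(35.1000−24.0300) = -0.1311. V = [p*·0.9981 + (1−p*)·2.4492]/1.15 = 1.3296. B = V − Δ·S = 4.8687.
Check: Δ(0,0)·S0 + B(0,0) = 1.3296 = V0.

(0,0): Delta=-0.1311 Bond=4.8687
(1,0): Delta=-0.1543 Bond=6.1574
(1,1): Delta=-0.1219 Bond=5.2769
(2,0): Delta=0.0000 Bond=3.7807
(2,1): Delta=-0.2153 Bond=8.9851
(2,2): Delta=-0.0850 Bond=4.3857
(3,0): Delta=0.0000 Bond=4.3478
(3,1): Delta=0.0000 Bond=4.3478
(3,2): Delta=-0.3003 Bond=13.7858
(3,3): Delta=0.0000 Bond=0.0000
V0=1.3296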